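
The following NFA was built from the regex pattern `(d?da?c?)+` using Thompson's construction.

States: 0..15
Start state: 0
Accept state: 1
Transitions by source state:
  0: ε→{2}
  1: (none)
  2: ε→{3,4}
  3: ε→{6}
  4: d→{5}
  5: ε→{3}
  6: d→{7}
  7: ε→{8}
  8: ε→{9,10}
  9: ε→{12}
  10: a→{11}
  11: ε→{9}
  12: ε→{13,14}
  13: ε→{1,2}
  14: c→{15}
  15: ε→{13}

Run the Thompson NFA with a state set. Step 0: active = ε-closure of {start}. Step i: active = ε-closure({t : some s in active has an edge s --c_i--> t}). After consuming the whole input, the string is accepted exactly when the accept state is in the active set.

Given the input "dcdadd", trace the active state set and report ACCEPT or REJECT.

S₀ = ε-closure({0}) = {0,2,3,4,6}
'd' @ 1: {1,2,3,4,5,6,7,8,9,10,12,13,14}  (accept∈set)
'c' @ 2: {1,2,3,4,6,13,15}  (accept∈set)
'd' @ 3: {1,2,3,4,5,6,7,8,9,10,12,13,14}  (accept∈set)
'a' @ 4: {1,2,3,4,6,9,11,12,13,14}  (accept∈set)
'd' @ 5: {1,2,3,4,5,6,7,8,9,10,12,13,14}  (accept∈set)
'd' @ 6: {1,2,3,4,5,6,7,8,9,10,12,13,14}  (accept∈set)
final: {1,2,3,4,5,6,7,8,9,10,12,13,14}; accept 1 in set

Answer: ACCEPT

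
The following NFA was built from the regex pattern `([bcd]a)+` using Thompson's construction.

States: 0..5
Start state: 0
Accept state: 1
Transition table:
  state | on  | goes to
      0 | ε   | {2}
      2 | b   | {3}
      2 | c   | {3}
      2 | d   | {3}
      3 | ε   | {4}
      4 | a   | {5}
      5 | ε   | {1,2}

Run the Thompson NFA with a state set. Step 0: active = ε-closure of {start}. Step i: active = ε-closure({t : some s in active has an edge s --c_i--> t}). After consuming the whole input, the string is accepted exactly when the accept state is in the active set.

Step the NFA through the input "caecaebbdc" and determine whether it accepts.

Answer: REJECT

Derivation:
start: ε-closure({0}) = {0,2}
'c' @ 1: {3,4}
'a' @ 2: {1,2,5}  (accept∈set)
'e' @ 3: {}  — no active states
rest 'caebbdc' ignored (set empty)
end set {} — state 1 not in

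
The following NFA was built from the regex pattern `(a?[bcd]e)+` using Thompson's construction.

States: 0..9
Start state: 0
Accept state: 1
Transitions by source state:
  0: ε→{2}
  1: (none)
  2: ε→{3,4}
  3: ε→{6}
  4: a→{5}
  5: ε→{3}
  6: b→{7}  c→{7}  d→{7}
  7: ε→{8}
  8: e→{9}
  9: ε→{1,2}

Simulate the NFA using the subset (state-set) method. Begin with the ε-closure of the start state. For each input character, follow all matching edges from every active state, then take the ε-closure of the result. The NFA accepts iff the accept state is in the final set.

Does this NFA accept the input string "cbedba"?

Answer: REJECT

Derivation:
initial (ε-close {0}): {0,2,3,4,6}
'c' @ 1: {7,8}
'b' @ 2: {}  — no active states
rest 'edba' ignored (set empty)
final: {}; accept 1 not in set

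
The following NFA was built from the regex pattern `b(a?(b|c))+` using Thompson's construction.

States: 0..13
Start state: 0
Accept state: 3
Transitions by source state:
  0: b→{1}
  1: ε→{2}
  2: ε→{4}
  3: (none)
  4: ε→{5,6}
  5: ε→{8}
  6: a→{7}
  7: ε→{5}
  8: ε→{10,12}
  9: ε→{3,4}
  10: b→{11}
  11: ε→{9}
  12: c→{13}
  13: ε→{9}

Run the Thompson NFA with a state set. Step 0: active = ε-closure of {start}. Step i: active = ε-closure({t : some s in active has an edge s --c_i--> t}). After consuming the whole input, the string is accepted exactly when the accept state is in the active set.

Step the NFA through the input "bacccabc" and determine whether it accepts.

start: ε-closure({0}) = {0}
'b' @ 1: {1,2,4,5,6,8,10,12}
'a' @ 2: {5,7,8,10,12}
'c' @ 3: {3,4,5,6,8,9,10,12,13}  ✓accept
'c' @ 4: {3,4,5,6,8,9,10,12,13}  ✓accept
'c' @ 5: {3,4,5,6,8,9,10,12,13}  ✓accept
'a' @ 6: {5,7,8,10,12}
'b' @ 7: {3,4,5,6,8,9,10,11,12}  ✓accept
'c' @ 8: {3,4,5,6,8,9,10,12,13}  ✓accept
final: {3,4,5,6,8,9,10,12,13}; accept 3 in set

Answer: ACCEPT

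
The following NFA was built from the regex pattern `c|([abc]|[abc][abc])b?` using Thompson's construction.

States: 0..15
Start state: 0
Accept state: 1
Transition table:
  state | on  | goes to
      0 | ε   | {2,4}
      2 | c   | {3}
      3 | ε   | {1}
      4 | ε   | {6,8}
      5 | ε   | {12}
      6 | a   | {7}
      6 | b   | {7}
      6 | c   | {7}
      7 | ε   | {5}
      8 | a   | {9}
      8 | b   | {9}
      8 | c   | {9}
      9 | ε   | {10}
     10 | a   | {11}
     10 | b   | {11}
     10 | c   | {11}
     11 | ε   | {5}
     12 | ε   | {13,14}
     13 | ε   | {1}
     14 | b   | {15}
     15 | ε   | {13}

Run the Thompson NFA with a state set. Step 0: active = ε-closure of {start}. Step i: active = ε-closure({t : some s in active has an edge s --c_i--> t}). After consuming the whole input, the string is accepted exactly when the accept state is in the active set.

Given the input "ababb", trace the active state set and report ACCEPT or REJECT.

start: ε-closure({0}) = {0,2,4,6,8}
'a' @ 1: {1,5,7,9,10,12,13,14}  [accepting]
'b' @ 2: {1,5,11,12,13,14,15}  [accepting]
'a' @ 3: {}  — dead — no transitions
rest 'bb' ignored (set empty)
after full input: {}  (accept=1 not in)

Answer: REJECT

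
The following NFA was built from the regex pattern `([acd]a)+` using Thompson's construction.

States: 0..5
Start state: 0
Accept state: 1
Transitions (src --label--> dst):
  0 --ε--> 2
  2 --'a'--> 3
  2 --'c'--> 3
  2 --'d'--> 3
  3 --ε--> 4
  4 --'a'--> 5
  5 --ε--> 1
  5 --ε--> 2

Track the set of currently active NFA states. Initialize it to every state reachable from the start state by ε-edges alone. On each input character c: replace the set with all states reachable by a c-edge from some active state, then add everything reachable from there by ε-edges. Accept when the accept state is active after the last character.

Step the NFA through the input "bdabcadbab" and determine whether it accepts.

start: ε-closure({0}) = {0,2}
'b' @ 1: {}  — no active states
rest 'dabcadbab' ignored (set empty)
end set {} — state 1 not in

Answer: REJECT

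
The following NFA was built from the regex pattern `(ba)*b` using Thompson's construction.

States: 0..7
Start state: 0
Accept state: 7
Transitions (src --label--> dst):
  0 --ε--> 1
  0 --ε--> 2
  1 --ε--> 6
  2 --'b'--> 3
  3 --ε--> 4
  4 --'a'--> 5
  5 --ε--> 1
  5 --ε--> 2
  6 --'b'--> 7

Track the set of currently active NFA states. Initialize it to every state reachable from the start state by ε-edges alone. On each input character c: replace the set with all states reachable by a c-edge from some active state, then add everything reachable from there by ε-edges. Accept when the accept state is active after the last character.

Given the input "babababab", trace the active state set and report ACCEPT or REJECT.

Answer: ACCEPT

Trace:
S₀ = ε-closure({0}) = {0,1,2,6}
'b' @ 1: {3,4,7}  [accepting]
'a' @ 2: {1,2,5,6}
'b' @ 3: {3,4,7}  [accepting]
'a' @ 4: {1,2,5,6}
'b' @ 5: {3,4,7}  [accepting]
'a' @ 6: {1,2,5,6}
'b' @ 7: {3,4,7}  [accepting]
'a' @ 8: {1,2,5,6}
'b' @ 9: {3,4,7}  [accepting]
final: {3,4,7}; accept 7 in set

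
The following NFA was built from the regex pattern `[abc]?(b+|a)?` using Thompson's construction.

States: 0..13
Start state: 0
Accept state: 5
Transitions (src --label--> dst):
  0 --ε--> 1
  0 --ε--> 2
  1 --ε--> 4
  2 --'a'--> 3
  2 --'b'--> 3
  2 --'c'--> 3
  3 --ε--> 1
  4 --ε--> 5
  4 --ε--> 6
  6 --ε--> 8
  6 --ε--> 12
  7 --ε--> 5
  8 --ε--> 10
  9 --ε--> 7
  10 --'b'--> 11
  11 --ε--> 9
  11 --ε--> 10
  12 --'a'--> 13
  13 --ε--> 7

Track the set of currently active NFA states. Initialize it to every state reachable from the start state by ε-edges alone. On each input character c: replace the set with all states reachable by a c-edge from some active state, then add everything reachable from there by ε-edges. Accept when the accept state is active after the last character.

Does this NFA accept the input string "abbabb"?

initial (ε-close {0}): {0,1,2,4,5,6,8,10,12}
'a' @ 1: {1,3,4,5,6,7,8,10,12,13}  (accept∈set)
'b' @ 2: {5,7,9,10,11}  (accept∈set)
'b' @ 3: {5,7,9,10,11}  (accept∈set)
'a' @ 4: {}  — state set empty
rest 'bb' ignored (set empty)
after full input: {}  (accept=5 not in)

Answer: REJECT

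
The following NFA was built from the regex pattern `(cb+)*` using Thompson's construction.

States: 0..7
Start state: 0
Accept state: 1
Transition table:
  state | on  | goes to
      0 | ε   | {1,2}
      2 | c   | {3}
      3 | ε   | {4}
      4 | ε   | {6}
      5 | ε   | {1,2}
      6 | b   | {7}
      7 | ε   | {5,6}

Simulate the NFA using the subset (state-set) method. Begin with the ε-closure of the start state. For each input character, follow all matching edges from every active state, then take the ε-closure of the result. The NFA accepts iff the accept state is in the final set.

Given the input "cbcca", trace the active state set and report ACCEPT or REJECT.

start: ε-closure({0}) = {0,1,2}
'c' @ 1: {3,4,6}
'b' @ 2: {1,2,5,6,7}  ✓accept
'c' @ 3: {3,4,6}
'c' @ 4: {}  — dead — no transitions
rest 'a' ignored (set empty)
after full input: {}  (accept=1 not in)

Answer: REJECT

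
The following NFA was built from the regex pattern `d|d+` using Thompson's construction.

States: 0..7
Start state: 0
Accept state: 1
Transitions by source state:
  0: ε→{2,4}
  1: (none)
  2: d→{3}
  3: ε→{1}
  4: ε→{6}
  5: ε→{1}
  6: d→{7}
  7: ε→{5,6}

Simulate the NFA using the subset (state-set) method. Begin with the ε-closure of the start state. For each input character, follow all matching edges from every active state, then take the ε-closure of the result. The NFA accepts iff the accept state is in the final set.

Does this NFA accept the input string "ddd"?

start: ε-closure({0}) = {0,2,4,6}
'd' @ 1: {1,3,5,6,7}  [accepting]
'd' @ 2: {1,5,6,7}  [accepting]
'd' @ 3: {1,5,6,7}  [accepting]
final: {1,5,6,7}; accept 1 in set

Answer: ACCEPT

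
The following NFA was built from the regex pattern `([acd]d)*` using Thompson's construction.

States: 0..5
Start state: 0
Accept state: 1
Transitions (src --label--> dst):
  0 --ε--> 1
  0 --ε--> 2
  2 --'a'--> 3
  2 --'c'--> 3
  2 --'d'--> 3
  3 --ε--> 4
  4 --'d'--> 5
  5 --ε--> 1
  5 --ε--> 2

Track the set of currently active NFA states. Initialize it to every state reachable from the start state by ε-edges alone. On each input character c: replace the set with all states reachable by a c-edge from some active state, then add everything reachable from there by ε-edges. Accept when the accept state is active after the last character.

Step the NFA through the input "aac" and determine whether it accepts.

S₀ = ε-closure({0}) = {0,1,2}
'a' @ 1: {3,4}
'a' @ 2: {}  — state set empty
rest 'c' ignored (set empty)
final: {}; accept 1 not in set

Answer: REJECT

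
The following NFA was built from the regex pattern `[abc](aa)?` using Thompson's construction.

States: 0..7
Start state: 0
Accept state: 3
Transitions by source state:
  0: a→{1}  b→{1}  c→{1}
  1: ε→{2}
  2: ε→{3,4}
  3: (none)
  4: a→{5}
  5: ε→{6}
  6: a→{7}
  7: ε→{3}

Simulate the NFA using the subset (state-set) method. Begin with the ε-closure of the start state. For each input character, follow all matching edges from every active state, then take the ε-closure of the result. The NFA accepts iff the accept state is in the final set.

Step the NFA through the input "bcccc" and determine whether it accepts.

S₀ = ε-closure({0}) = {0}
'b' @ 1: {1,2,3,4}  [accepting]
'c' @ 2: {}  — dead — no transitions
rest 'ccc' ignored (set empty)
final: {}; accept 3 not in set

Answer: REJECT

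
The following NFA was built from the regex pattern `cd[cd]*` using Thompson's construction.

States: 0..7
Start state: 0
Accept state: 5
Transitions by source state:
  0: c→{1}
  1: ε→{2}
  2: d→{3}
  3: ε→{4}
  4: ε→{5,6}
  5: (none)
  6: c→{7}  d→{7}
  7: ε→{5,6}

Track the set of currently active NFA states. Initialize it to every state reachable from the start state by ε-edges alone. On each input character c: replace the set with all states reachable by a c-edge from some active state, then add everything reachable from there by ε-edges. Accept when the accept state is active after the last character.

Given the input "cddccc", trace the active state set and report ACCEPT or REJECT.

start: ε-closure({0}) = {0}
'c' @ 1: {1,2}
'd' @ 2: {3,4,5,6}  [accepting]
'd' @ 3: {5,6,7}  [accepting]
'c' @ 4: {5,6,7}  [accepting]
'c' @ 5: {5,6,7}  [accepting]
'c' @ 6: {5,6,7}  [accepting]
after full input: {5,6,7}  (accept=5 in)

Answer: ACCEPT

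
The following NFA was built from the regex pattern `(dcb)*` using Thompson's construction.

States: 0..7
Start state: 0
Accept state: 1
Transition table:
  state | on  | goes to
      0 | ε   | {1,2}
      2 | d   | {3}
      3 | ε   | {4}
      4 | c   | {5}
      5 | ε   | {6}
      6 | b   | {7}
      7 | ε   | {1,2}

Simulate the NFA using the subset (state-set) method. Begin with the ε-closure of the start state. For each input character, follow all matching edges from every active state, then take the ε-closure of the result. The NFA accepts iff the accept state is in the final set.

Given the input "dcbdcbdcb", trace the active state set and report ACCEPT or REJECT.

Answer: ACCEPT

Steps:
start: ε-closure({0}) = {0,1,2}
'd' @ 1: {3,4}
'c' @ 2: {5,6}
'b' @ 3: {1,2,7}  [accepting]
'd' @ 4: {3,4}
'c' @ 5: {5,6}
'b' @ 6: {1,2,7}  [accepting]
'd' @ 7: {3,4}
'c' @ 8: {5,6}
'b' @ 9: {1,2,7}  [accepting]
final: {1,2,7}; accept 1 in set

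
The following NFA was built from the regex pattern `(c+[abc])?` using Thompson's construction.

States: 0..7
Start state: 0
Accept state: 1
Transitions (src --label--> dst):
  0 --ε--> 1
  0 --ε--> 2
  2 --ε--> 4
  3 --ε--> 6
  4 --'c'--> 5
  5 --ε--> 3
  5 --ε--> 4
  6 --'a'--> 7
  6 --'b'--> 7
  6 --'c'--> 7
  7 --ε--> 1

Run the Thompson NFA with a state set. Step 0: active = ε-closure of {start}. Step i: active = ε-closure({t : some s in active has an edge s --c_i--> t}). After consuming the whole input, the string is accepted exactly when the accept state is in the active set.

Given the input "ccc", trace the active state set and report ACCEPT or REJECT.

Answer: ACCEPT

Derivation:
S₀ = ε-closure({0}) = {0,1,2,4}
'c' @ 1: {3,4,5,6}
'c' @ 2: {1,3,4,5,6,7}  ✓accept
'c' @ 3: {1,3,4,5,6,7}  ✓accept
final: {1,3,4,5,6,7}; accept 1 in set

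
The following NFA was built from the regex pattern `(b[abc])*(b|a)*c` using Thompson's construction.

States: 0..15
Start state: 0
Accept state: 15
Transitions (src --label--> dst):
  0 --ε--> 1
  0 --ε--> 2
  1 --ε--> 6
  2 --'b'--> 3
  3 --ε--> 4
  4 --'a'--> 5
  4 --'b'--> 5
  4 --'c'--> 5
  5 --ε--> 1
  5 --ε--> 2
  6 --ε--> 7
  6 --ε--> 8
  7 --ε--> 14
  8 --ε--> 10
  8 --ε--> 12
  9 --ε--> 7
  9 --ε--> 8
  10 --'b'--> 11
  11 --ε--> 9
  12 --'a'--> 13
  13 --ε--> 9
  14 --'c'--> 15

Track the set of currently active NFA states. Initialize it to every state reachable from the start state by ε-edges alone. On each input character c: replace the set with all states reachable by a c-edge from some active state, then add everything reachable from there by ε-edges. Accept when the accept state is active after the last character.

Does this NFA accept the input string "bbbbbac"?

S₀ = ε-closure({0}) = {0,1,2,6,7,8,10,12,14}
'b' @ 1: {3,4,7,8,9,10,11,12,14}
'b' @ 2: {1,2,5,6,7,8,9,10,11,12,14}
'b' @ 3: {3,4,7,8,9,10,11,12,14}
'b' @ 4: {1,2,5,6,7,8,9,10,11,12,14}
'b' @ 5: {3,4,7,8,9,10,11,12,14}
'a' @ 6: {1,2,5,6,7,8,9,10,12,13,14}
'c' @ 7: {15}  (accept∈set)
final: {15}; accept 15 in set

Answer: ACCEPT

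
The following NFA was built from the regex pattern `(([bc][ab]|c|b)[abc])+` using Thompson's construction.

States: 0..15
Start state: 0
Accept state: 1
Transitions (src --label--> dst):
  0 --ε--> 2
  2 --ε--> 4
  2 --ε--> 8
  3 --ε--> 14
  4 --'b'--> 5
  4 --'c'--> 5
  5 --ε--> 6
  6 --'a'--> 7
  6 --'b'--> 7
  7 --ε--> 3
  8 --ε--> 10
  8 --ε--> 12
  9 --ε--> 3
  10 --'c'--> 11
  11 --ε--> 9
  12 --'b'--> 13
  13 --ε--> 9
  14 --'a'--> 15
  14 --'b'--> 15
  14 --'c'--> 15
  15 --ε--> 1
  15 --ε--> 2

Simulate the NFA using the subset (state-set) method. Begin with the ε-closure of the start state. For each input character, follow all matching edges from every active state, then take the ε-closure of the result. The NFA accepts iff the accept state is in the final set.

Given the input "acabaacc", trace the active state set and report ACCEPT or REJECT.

start: ε-closure({0}) = {0,2,4,8,10,12}
'a' @ 1: {}  — state set empty
rest 'cabaacc' ignored (set empty)
final: {}; accept 1 not in set

Answer: REJECT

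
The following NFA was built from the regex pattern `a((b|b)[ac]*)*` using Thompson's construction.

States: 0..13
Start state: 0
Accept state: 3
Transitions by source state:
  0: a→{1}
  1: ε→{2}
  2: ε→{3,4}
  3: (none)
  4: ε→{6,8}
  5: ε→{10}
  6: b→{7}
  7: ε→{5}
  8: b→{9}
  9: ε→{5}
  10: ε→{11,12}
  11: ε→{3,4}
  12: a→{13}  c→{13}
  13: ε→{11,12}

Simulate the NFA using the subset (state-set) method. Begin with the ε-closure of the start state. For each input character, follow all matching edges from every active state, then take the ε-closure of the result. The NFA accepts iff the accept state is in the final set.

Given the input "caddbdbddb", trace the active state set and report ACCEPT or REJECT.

Answer: REJECT

Steps:
initial (ε-close {0}): {0}
'c' @ 1: {}  — no active states
rest 'addbdbddb' ignored (set empty)
final: {}; accept 3 not in set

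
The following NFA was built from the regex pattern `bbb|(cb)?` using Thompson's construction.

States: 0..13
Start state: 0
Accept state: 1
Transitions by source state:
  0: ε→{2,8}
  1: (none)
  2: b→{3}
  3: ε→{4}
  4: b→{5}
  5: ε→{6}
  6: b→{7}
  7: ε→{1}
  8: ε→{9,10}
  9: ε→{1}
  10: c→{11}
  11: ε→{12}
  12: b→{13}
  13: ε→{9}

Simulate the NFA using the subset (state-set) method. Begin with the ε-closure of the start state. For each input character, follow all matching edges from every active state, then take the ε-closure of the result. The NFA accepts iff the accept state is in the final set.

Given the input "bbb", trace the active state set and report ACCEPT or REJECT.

S₀ = ε-closure({0}) = {0,1,2,8,9,10}
'b' @ 1: {3,4}
'b' @ 2: {5,6}
'b' @ 3: {1,7}  ✓accept
after full input: {1,7}  (accept=1 in)

Answer: ACCEPT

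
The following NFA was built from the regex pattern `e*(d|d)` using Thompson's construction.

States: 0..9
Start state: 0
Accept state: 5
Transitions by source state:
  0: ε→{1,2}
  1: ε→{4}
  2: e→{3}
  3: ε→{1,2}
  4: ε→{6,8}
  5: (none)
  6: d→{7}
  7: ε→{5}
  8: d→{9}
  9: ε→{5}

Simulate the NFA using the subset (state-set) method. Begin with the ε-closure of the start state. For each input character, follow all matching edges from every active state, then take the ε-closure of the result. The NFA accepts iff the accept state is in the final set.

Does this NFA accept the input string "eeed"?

start: ε-closure({0}) = {0,1,2,4,6,8}
'e' @ 1: {1,2,3,4,6,8}
'e' @ 2: {1,2,3,4,6,8}
'e' @ 3: {1,2,3,4,6,8}
'd' @ 4: {5,7,9}  (accept∈set)
final: {5,7,9}; accept 5 in set

Answer: ACCEPT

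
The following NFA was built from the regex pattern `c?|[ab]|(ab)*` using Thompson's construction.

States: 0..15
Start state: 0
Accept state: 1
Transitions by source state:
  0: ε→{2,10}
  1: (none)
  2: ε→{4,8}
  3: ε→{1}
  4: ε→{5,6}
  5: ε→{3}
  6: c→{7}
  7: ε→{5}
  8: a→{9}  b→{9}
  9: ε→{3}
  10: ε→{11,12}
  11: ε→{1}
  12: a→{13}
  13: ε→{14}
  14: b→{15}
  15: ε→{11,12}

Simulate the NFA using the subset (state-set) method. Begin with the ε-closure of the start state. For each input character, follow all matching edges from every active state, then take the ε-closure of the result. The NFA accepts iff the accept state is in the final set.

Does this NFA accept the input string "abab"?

initial (ε-close {0}): {0,1,2,3,4,5,6,8,10,11,12}
'a' @ 1: {1,3,9,13,14}  ✓accept
'b' @ 2: {1,11,12,15}  ✓accept
'a' @ 3: {13,14}
'b' @ 4: {1,11,12,15}  ✓accept
final: {1,11,12,15}; accept 1 in set

Answer: ACCEPT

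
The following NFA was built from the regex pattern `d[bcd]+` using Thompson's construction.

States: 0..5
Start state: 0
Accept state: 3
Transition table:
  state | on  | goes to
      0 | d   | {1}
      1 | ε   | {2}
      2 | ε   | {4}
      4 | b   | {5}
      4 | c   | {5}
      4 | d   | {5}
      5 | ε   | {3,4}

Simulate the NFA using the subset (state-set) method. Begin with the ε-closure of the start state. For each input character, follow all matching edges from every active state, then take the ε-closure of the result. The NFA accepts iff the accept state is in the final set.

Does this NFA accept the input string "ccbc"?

S₀ = ε-closure({0}) = {0}
'c' @ 1: {}  — no active states
rest 'cbc' ignored (set empty)
end set {} — state 3 not in

Answer: REJECT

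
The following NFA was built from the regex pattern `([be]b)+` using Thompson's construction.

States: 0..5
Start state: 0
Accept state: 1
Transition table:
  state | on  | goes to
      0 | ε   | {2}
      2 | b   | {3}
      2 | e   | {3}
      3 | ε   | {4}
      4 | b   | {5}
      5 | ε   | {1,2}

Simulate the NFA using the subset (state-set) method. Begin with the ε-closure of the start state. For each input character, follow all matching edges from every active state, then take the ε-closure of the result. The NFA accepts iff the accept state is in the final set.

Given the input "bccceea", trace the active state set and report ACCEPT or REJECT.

Answer: REJECT

Derivation:
start: ε-closure({0}) = {0,2}
'b' @ 1: {3,4}
'c' @ 2: {}  — state set empty
rest 'cceea' ignored (set empty)
end set {} — state 1 not in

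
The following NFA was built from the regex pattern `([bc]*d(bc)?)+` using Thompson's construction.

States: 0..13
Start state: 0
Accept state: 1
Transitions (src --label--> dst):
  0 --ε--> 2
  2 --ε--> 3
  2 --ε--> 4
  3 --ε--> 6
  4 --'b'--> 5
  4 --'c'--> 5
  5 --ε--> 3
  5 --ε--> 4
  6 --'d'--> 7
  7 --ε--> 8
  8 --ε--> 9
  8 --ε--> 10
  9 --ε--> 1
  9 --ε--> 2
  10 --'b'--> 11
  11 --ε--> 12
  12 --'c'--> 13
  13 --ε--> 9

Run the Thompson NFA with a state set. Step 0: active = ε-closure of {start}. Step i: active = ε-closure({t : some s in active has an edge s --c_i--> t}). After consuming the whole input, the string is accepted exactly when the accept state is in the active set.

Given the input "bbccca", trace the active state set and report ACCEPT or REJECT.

initial (ε-close {0}): {0,2,3,4,6}
'b' @ 1: {3,4,5,6}
'b' @ 2: {3,4,5,6}
'c' @ 3: {3,4,5,6}
'c' @ 4: {3,4,5,6}
'c' @ 5: {3,4,5,6}
'a' @ 6: {}  — dead — no transitions
end set {} — state 1 not in

Answer: REJECT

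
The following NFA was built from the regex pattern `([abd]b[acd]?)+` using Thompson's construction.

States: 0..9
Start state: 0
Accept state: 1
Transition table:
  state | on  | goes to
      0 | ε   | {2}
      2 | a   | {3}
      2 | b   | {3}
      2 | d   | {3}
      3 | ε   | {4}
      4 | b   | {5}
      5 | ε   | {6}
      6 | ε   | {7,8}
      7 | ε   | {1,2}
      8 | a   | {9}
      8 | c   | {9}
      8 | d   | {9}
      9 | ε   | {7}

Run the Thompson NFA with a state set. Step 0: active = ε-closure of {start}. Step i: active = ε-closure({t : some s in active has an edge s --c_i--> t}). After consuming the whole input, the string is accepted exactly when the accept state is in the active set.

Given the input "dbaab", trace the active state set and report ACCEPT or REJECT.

S₀ = ε-closure({0}) = {0,2}
'd' @ 1: {3,4}
'b' @ 2: {1,2,5,6,7,8}  (accept∈set)
'a' @ 3: {1,2,3,4,7,9}  (accept∈set)
'a' @ 4: {3,4}
'b' @ 5: {1,2,5,6,7,8}  (accept∈set)
after full input: {1,2,5,6,7,8}  (accept=1 in)

Answer: ACCEPT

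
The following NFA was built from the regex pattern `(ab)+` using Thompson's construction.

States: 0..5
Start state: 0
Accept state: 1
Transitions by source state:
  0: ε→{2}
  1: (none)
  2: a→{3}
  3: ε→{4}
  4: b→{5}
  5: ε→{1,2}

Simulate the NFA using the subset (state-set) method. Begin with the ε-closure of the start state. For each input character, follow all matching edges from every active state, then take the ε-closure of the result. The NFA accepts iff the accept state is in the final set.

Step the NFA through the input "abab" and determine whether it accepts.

initial (ε-close {0}): {0,2}
'a' @ 1: {3,4}
'b' @ 2: {1,2,5}  [accepting]
'a' @ 3: {3,4}
'b' @ 4: {1,2,5}  [accepting]
after full input: {1,2,5}  (accept=1 in)

Answer: ACCEPT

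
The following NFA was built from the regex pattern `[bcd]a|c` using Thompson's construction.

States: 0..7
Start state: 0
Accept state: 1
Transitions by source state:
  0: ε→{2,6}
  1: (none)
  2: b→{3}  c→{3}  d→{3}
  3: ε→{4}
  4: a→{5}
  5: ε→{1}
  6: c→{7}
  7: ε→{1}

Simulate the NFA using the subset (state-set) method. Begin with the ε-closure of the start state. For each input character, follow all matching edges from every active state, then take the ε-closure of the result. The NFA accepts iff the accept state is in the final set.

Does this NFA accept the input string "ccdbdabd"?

Answer: REJECT

Steps:
initial (ε-close {0}): {0,2,6}
'c' @ 1: {1,3,4,7}  ✓accept
'c' @ 2: {}  — dead — no transitions
rest 'dbdabd' ignored (set empty)
after full input: {}  (accept=1 not in)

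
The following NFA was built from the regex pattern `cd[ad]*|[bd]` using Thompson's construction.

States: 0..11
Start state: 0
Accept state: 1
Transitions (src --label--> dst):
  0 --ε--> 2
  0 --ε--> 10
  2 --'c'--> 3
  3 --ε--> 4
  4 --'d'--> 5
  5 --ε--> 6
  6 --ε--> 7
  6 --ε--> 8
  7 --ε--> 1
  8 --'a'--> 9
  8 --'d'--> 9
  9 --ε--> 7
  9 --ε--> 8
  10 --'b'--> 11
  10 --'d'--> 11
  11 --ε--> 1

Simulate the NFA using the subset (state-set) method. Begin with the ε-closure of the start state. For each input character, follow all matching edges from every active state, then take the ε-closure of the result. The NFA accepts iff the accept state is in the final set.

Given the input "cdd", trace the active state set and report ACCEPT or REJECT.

start: ε-closure({0}) = {0,2,10}
'c' @ 1: {3,4}
'd' @ 2: {1,5,6,7,8}  ✓accept
'd' @ 3: {1,7,8,9}  ✓accept
end set {1,7,8,9} — state 1 in

Answer: ACCEPT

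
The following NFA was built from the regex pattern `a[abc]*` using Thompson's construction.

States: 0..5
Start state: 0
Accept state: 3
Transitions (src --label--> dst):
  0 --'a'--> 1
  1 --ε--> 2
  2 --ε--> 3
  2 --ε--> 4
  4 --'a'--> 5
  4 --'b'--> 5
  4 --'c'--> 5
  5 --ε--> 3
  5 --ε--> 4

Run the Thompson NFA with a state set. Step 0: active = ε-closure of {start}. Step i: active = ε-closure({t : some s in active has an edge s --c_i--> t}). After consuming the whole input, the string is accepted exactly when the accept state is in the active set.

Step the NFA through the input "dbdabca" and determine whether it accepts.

Answer: REJECT

Trace:
initial (ε-close {0}): {0}
'd' @ 1: {}  — no active states
rest 'bdabca' ignored (set empty)
end set {} — state 3 not in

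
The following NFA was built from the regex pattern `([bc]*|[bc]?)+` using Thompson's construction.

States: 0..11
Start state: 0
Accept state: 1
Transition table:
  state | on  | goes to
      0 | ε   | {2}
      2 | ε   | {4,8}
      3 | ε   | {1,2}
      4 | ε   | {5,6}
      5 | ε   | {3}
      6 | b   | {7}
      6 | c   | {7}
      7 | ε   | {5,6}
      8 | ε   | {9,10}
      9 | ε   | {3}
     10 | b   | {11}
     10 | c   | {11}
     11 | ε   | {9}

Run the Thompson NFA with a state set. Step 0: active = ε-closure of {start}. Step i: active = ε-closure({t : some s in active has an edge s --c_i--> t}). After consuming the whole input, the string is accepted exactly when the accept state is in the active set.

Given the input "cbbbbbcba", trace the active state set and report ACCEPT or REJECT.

start: ε-closure({0}) = {0,1,2,3,4,5,6,8,9,10}
'c' @ 1: {1,2,3,4,5,6,7,8,9,10,11}  ✓accept
'b' @ 2: {1,2,3,4,5,6,7,8,9,10,11}  ✓accept
'b' @ 3: {1,2,3,4,5,6,7,8,9,10,11}  ✓accept
'b' @ 4: {1,2,3,4,5,6,7,8,9,10,11}  ✓accept
'b' @ 5: {1,2,3,4,5,6,7,8,9,10,11}  ✓accept
'b' @ 6: {1,2,3,4,5,6,7,8,9,10,11}  ✓accept
'c' @ 7: {1,2,3,4,5,6,7,8,9,10,11}  ✓accept
'b' @ 8: {1,2,3,4,5,6,7,8,9,10,11}  ✓accept
'a' @ 9: {}  — no active states
end set {} — state 1 not in

Answer: REJECT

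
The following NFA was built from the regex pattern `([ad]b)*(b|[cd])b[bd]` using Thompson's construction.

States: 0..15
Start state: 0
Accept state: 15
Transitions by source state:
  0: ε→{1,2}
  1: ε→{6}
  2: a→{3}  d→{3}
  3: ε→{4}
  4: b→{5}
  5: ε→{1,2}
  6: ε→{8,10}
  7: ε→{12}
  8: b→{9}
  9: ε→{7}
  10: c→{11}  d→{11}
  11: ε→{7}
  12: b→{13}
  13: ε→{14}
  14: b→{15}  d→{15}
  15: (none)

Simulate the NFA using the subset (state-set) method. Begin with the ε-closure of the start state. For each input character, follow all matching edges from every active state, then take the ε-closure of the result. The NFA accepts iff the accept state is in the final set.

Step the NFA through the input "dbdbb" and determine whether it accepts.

start: ε-closure({0}) = {0,1,2,6,8,10}
'd' @ 1: {3,4,7,11,12}
'b' @ 2: {1,2,5,6,8,10,13,14}
'd' @ 3: {3,4,7,11,12,15}  [accepting]
'b' @ 4: {1,2,5,6,8,10,13,14}
'b' @ 5: {7,9,12,15}  [accepting]
end set {7,9,12,15} — state 15 in

Answer: ACCEPT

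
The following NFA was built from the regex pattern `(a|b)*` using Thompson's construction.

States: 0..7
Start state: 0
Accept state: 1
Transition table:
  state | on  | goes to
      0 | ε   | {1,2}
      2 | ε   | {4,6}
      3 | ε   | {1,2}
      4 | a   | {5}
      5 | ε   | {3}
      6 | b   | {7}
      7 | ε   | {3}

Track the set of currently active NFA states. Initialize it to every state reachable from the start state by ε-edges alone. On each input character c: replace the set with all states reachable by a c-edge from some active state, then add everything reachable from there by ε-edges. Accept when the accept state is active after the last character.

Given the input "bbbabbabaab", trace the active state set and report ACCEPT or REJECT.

Answer: ACCEPT

Steps:
S₀ = ε-closure({0}) = {0,1,2,4,6}
'b' @ 1: {1,2,3,4,6,7}  (accept∈set)
'b' @ 2: {1,2,3,4,6,7}  (accept∈set)
'b' @ 3: {1,2,3,4,6,7}  (accept∈set)
'a' @ 4: {1,2,3,4,5,6}  (accept∈set)
'b' @ 5: {1,2,3,4,6,7}  (accept∈set)
'b' @ 6: {1,2,3,4,6,7}  (accept∈set)
'a' @ 7: {1,2,3,4,5,6}  (accept∈set)
'b' @ 8: {1,2,3,4,6,7}  (accept∈set)
'a' @ 9: {1,2,3,4,5,6}  (accept∈set)
'a' @ 10: {1,2,3,4,5,6}  (accept∈set)
'b' @ 11: {1,2,3,4,6,7}  (accept∈set)
end set {1,2,3,4,6,7} — state 1 in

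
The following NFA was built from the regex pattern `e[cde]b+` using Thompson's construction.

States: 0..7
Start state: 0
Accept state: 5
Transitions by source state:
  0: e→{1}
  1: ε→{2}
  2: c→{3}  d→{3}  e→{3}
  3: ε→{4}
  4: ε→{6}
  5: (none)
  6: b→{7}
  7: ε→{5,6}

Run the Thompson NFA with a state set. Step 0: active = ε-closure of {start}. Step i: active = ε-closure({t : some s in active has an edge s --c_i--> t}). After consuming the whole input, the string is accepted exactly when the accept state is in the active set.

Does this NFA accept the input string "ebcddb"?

Answer: REJECT

Trace:
start: ε-closure({0}) = {0}
'e' @ 1: {1,2}
'b' @ 2: {}  — state set empty
rest 'cddb' ignored (set empty)
end set {} — state 5 not in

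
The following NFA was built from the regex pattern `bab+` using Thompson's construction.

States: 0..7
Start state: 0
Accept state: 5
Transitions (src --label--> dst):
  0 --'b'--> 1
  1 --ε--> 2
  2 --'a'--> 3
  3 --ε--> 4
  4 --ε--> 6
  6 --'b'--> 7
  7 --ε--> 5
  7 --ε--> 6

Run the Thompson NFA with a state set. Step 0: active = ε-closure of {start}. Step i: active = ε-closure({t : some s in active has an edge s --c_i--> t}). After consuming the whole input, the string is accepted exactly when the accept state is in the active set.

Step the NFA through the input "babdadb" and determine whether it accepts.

S₀ = ε-closure({0}) = {0}
'b' @ 1: {1,2}
'a' @ 2: {3,4,6}
'b' @ 3: {5,6,7}  [accepting]
'd' @ 4: {}  — dead — no transitions
rest 'adb' ignored (set empty)
final: {}; accept 5 not in set

Answer: REJECT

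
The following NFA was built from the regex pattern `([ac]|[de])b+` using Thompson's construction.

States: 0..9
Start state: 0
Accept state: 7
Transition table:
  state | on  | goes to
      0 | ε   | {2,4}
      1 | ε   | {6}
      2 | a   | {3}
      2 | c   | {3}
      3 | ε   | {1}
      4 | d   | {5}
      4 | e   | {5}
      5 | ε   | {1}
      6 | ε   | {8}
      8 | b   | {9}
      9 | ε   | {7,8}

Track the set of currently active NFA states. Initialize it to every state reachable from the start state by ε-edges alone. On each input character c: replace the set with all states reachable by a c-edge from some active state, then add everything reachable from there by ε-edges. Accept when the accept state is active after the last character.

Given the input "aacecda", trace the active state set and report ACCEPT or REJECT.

initial (ε-close {0}): {0,2,4}
'a' @ 1: {1,3,6,8}
'a' @ 2: {}  — dead — no transitions
rest 'cecda' ignored (set empty)
end set {} — state 7 not in

Answer: REJECT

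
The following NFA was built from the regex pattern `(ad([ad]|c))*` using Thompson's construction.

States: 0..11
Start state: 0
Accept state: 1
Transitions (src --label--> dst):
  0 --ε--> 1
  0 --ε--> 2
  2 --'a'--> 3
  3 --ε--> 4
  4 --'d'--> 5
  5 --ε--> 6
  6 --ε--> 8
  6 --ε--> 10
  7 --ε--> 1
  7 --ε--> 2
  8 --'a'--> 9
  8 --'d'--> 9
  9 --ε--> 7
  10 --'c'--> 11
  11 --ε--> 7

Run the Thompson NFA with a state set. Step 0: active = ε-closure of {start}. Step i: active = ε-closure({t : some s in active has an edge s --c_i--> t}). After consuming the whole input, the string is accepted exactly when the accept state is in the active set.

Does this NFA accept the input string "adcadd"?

S₀ = ε-closure({0}) = {0,1,2}
'a' @ 1: {3,4}
'd' @ 2: {5,6,8,10}
'c' @ 3: {1,2,7,11}  (accept∈set)
'a' @ 4: {3,4}
'd' @ 5: {5,6,8,10}
'd' @ 6: {1,2,7,9}  (accept∈set)
end set {1,2,7,9} — state 1 in

Answer: ACCEPT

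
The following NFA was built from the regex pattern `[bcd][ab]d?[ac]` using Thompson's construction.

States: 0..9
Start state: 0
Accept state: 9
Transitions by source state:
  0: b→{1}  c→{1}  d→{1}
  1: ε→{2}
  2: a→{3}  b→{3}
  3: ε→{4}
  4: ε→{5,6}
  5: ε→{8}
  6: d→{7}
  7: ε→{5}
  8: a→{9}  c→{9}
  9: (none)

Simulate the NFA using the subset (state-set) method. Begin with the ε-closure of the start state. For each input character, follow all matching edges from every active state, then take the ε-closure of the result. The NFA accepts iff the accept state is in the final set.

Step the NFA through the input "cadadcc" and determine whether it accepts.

Answer: REJECT

Derivation:
start: ε-closure({0}) = {0}
'c' @ 1: {1,2}
'a' @ 2: {3,4,5,6,8}
'd' @ 3: {5,7,8}
'a' @ 4: {9}  (accept∈set)
'd' @ 5: {}  — no active states
rest 'cc' ignored (set empty)
end set {} — state 9 not in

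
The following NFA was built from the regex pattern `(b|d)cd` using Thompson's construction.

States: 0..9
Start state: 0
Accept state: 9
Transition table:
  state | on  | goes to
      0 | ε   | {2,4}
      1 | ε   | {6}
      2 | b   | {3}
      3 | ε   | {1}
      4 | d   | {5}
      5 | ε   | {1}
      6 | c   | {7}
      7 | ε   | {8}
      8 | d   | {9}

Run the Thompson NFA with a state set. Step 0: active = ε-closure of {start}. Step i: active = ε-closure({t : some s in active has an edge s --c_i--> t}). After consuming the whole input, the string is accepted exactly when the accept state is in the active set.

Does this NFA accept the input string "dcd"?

initial (ε-close {0}): {0,2,4}
'd' @ 1: {1,5,6}
'c' @ 2: {7,8}
'd' @ 3: {9}  [accepting]
after full input: {9}  (accept=9 in)

Answer: ACCEPT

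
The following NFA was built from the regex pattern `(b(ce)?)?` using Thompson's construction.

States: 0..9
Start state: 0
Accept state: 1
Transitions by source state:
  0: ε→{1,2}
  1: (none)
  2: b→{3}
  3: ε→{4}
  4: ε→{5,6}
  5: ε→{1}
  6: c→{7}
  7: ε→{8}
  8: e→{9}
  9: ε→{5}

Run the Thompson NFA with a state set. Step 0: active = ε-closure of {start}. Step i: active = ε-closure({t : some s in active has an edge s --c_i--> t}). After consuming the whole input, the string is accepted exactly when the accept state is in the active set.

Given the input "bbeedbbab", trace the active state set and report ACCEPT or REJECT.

Answer: REJECT

Steps:
start: ε-closure({0}) = {0,1,2}
'b' @ 1: {1,3,4,5,6}  ✓accept
'b' @ 2: {}  — no active states
rest 'eedbbab' ignored (set empty)
final: {}; accept 1 not in set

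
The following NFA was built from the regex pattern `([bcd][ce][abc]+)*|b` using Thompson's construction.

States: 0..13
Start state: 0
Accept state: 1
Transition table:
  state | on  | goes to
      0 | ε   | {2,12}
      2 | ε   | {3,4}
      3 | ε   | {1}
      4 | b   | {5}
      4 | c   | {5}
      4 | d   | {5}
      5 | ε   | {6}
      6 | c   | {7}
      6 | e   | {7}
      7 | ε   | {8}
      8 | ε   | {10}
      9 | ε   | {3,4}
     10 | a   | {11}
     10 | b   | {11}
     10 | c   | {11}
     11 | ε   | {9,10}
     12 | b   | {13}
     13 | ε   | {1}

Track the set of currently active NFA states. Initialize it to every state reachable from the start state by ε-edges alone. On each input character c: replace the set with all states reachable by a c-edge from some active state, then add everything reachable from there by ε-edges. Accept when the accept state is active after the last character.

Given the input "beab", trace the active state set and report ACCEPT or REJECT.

Answer: ACCEPT

Trace:
start: ε-closure({0}) = {0,1,2,3,4,12}
'b' @ 1: {1,5,6,13}  ✓accept
'e' @ 2: {7,8,10}
'a' @ 3: {1,3,4,9,10,11}  ✓accept
'b' @ 4: {1,3,4,5,6,9,10,11}  ✓accept
after full input: {1,3,4,5,6,9,10,11}  (accept=1 in)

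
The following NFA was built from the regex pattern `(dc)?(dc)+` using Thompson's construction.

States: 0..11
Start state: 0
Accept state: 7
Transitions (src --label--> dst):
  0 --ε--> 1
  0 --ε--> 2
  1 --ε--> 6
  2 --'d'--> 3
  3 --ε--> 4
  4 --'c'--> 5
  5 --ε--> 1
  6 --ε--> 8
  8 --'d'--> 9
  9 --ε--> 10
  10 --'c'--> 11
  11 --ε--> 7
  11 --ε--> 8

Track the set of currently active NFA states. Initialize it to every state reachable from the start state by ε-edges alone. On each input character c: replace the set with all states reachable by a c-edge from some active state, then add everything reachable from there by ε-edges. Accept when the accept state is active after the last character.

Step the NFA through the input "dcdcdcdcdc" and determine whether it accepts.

Answer: ACCEPT

Derivation:
S₀ = ε-closure({0}) = {0,1,2,6,8}
'd' @ 1: {3,4,9,10}
'c' @ 2: {1,5,6,7,8,11}  ✓accept
'd' @ 3: {9,10}
'c' @ 4: {7,8,11}  ✓accept
'd' @ 5: {9,10}
'c' @ 6: {7,8,11}  ✓accept
'd' @ 7: {9,10}
'c' @ 8: {7,8,11}  ✓accept
'd' @ 9: {9,10}
'c' @ 10: {7,8,11}  ✓accept
final: {7,8,11}; accept 7 in set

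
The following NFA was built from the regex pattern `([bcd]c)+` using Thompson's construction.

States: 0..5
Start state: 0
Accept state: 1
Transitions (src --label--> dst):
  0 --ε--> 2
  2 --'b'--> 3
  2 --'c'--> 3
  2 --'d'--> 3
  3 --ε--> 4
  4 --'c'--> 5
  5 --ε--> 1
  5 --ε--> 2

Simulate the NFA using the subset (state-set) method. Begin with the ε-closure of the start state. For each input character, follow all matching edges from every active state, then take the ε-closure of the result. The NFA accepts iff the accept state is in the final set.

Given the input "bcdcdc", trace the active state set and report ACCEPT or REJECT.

initial (ε-close {0}): {0,2}
'b' @ 1: {3,4}
'c' @ 2: {1,2,5}  (accept∈set)
'd' @ 3: {3,4}
'c' @ 4: {1,2,5}  (accept∈set)
'd' @ 5: {3,4}
'c' @ 6: {1,2,5}  (accept∈set)
after full input: {1,2,5}  (accept=1 in)

Answer: ACCEPT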